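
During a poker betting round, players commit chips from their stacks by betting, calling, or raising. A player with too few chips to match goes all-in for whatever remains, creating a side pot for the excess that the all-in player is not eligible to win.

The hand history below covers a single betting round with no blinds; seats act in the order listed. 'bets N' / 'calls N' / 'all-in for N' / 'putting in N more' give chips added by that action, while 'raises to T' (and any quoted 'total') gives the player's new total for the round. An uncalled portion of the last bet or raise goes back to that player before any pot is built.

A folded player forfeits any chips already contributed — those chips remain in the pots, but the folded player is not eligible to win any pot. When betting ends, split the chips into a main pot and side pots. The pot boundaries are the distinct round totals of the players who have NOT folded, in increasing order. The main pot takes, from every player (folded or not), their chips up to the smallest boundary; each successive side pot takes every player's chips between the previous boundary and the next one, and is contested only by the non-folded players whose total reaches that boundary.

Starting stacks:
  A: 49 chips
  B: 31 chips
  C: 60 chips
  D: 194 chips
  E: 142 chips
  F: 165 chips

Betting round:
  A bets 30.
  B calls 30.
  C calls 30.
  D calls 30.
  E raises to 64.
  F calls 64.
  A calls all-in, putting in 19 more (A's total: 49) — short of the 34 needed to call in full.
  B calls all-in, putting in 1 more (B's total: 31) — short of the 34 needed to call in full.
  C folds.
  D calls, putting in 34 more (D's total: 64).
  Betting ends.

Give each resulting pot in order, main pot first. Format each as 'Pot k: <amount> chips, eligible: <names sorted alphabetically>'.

Contributions: A=49, B=31, C=30, D=64, E=64, F=64
Folded: C
Pot levels (distinct totals of non-folded players): 31, 49, 64
Layer 1-31: A 31 + B 31 + C 30 + D 31 + E 31 + F 31 = 185 chips; eligible A, B, D, E, F
Layer 32-49: 18 each from A, D, E, F = 18*4 = 72 chips; eligible A, D, E, F
Layer 50-64: 15 each from D, E, F = 15*3 = 45 chips; eligible D, E, F

Pot 1: 185 chips, eligible: A, B, D, E, F
Pot 2: 72 chips, eligible: A, D, E, F
Pot 3: 45 chips, eligible: D, E, F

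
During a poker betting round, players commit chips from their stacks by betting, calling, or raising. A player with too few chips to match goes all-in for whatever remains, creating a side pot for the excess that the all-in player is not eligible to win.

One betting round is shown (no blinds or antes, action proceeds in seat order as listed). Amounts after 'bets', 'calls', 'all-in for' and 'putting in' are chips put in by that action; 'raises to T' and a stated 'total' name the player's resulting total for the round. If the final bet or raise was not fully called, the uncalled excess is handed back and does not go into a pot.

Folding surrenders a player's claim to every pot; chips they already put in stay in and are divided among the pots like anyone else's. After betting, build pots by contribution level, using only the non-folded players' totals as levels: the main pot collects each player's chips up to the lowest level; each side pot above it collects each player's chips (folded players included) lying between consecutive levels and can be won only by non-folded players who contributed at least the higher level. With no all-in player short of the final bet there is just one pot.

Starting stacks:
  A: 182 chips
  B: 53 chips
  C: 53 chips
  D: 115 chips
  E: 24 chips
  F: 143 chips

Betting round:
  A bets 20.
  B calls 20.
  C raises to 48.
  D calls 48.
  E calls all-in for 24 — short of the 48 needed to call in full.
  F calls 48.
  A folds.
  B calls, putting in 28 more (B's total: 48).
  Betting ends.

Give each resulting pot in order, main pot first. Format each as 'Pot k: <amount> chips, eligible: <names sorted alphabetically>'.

Contributions: A=20, B=48, C=48, D=48, E=24, F=48
Folded: A
Pot levels (distinct totals of non-folded players): 24, 48
Layer 1-24: A 20 + B 24 + C 24 + D 24 + E 24 + F 24 = 140 chips; eligible B, C, D, E, F
Layer 25-48: 24 each from B, C, D, F = 24*4 = 96 chips; eligible B, C, D, F

Pot 1: 140 chips, eligible: B, C, D, E, F
Pot 2: 96 chips, eligible: B, C, D, F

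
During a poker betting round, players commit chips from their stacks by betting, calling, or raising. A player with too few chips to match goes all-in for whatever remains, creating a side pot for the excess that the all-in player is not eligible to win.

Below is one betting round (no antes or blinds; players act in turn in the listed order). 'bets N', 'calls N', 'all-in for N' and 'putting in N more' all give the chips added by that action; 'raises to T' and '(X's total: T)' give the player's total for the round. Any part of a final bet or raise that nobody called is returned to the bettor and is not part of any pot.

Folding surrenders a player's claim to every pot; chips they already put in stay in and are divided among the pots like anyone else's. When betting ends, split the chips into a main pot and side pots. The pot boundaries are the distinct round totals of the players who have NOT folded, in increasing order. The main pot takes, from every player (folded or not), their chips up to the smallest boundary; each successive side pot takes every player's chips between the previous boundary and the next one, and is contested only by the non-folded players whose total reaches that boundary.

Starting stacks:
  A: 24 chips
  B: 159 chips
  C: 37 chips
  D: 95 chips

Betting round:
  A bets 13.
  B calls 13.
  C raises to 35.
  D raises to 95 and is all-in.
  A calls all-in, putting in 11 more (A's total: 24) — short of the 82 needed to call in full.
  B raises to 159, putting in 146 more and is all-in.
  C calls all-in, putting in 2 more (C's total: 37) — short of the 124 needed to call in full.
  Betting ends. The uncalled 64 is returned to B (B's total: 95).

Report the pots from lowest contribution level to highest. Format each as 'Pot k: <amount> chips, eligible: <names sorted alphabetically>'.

Contributions (after 64 returned to B): A=24, B=95, C=37, D=95
Pot levels (distinct totals of non-folded players): 24, 37, 95
Layer 1-24: 24 each from A, B, C, D = 24*4 = 96 chips; eligible A, B, C, D
Layer 25-37: 13 each from B, C, D = 13*3 = 39 chips; eligible B, C, D
Layer 38-95: 58 each from B, D = 58*2 = 116 chips; eligible B, D

Pot 1: 96 chips, eligible: A, B, C, D
Pot 2: 39 chips, eligible: B, C, D
Pot 3: 116 chips, eligible: B, D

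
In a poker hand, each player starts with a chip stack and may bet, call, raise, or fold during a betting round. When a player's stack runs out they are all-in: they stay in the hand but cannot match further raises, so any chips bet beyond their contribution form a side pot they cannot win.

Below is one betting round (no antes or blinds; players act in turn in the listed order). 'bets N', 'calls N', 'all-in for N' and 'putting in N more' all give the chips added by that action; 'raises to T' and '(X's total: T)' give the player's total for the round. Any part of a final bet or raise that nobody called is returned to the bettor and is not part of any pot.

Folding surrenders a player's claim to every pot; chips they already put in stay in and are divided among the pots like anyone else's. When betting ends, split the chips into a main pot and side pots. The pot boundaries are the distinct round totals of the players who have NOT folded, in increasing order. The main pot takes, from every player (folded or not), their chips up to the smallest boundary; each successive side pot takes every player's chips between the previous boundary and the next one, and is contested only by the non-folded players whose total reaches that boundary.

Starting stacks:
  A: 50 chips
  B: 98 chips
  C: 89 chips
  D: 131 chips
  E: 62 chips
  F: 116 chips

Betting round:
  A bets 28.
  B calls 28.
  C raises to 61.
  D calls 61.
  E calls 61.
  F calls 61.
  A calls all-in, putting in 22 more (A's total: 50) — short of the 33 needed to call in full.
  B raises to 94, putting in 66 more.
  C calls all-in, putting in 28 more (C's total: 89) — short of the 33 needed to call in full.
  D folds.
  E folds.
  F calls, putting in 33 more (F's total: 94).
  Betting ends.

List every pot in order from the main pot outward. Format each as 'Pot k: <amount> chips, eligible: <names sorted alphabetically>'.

Contributions: A=50, B=94, C=89, D=61, E=61, F=94
Folded: D, E
Pot levels (distinct totals of non-folded players): 50, 89, 94
Layer 1-50: 50 each from A, B, C, D, E, F = 50*6 = 300 chips; eligible A, B, C, F
Layer 51-89: B 39 + C 39 + D 11 + E 11 + F 39 = 139 chips; eligible B, C, F
Layer 90-94: 5 each from B, F = 5*2 = 10 chips; eligible B, F

Pot 1: 300 chips, eligible: A, B, C, F
Pot 2: 139 chips, eligible: B, C, F
Pot 3: 10 chips, eligible: B, F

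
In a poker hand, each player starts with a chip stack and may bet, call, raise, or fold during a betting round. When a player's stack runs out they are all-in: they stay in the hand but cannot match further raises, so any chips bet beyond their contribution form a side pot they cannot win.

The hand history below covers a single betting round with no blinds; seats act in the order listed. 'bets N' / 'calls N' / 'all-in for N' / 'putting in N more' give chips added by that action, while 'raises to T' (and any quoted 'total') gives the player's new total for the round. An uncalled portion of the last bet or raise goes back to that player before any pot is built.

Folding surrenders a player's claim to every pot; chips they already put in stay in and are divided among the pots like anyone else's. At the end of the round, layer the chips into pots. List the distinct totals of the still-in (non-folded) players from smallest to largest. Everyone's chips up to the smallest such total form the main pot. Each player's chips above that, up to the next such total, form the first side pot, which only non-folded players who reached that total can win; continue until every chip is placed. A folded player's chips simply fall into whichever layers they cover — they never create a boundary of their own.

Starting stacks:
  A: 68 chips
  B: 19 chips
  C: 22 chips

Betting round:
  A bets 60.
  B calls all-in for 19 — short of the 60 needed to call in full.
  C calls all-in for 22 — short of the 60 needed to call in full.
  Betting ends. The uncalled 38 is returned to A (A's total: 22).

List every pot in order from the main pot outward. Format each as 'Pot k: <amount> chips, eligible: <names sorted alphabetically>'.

Contributions (after 38 returned to A): A=22, B=19, C=22
Pot levels (distinct totals of non-folded players): 19, 22
Layer 1-19: 19 each from A, B, C = 19*3 = 57 chips; eligible A, B, C
Layer 20-22: 3 each from A, C = 3*2 = 6 chips; eligible A, C

Pot 1: 57 chips, eligible: A, B, C
Pot 2: 6 chips, eligible: A, C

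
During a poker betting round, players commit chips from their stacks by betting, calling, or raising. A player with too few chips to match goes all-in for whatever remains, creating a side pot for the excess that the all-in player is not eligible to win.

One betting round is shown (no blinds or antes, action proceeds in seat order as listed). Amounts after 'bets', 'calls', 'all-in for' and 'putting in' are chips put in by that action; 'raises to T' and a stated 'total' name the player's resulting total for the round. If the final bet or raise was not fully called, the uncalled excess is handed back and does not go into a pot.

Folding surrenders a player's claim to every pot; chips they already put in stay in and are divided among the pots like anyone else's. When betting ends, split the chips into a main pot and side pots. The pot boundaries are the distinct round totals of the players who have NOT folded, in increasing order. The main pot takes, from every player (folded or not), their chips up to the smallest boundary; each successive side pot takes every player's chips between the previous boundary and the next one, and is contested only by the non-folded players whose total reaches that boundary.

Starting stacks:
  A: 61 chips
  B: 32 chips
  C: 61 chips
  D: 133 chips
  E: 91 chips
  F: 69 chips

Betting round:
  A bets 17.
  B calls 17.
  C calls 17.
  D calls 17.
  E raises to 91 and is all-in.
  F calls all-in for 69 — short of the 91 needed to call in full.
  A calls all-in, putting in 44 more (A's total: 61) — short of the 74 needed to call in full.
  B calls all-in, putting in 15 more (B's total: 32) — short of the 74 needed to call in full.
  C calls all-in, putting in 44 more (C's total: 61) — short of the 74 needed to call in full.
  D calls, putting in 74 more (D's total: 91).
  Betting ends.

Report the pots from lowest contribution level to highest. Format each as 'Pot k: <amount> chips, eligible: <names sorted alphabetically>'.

Pot 1: 192 chips, eligible: A, B, C, D, E, F
Pot 2: 145 chips, eligible: A, C, D, E, F
Pot 3: 24 chips, eligible: D, E, F
Pot 4: 44 chips, eligible: D, E

Derivation:
Contributions: A=61, B=32, C=61, D=91, E=91, F=69
Pot levels (distinct totals of non-folded players): 32, 61, 69, 91
Layer 1-32: 32 each from A, B, C, D, E, F = 32*6 = 192 chips; eligible A, B, C, D, E, F
Layer 33-61: 29 each from A, C, D, E, F = 29*5 = 145 chips; eligible A, C, D, E, F
Layer 62-69: 8 each from D, E, F = 8*3 = 24 chips; eligible D, E, F
Layer 70-91: 22 each from D, E = 22*2 = 44 chips; eligible D, E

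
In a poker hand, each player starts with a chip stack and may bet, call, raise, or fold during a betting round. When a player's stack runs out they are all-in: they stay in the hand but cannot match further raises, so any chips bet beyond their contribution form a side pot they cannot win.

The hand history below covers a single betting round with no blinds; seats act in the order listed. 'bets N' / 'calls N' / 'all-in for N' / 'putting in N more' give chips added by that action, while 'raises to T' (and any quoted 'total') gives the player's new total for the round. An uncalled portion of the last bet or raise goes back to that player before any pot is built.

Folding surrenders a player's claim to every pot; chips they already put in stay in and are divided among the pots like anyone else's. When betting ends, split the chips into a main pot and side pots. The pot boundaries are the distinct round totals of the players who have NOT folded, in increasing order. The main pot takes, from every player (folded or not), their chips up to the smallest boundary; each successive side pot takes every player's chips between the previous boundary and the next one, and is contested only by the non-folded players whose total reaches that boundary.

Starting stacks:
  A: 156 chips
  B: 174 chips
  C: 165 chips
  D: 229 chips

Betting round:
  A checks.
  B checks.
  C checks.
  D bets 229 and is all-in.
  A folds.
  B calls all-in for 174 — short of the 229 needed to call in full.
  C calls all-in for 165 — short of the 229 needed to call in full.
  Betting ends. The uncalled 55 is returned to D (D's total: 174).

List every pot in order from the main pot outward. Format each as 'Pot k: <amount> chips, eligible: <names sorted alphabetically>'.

Contributions (after 55 returned to D): B=174, C=165, D=174
Folded: A
Pot levels (distinct totals of non-folded players): 165, 174
Layer 1-165: 165 each from B, C, D = 165*3 = 495 chips; eligible B, C, D
Layer 166-174: 9 each from B, D = 9*2 = 18 chips; eligible B, D

Pot 1: 495 chips, eligible: B, C, D
Pot 2: 18 chips, eligible: B, D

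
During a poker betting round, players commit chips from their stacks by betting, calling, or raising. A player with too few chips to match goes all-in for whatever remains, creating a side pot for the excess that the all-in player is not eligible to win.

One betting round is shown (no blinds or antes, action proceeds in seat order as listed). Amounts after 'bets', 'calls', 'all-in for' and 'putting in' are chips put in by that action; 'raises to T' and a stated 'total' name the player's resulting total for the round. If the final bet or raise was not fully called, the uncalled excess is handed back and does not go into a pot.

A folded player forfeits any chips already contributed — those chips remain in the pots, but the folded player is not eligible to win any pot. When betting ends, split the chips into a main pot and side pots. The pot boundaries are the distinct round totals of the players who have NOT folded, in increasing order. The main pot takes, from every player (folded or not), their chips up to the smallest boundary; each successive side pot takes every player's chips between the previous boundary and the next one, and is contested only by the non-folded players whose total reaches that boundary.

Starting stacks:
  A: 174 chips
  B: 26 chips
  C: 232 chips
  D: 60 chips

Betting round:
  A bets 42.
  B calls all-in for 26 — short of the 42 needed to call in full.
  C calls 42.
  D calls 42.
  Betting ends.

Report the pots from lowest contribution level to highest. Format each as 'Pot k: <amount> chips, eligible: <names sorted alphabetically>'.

Contributions: A=42, B=26, C=42, D=42
Pot levels (distinct totals of non-folded players): 26, 42
Layer 1-26: 26 each from A, B, C, D = 26*4 = 104 chips; eligible A, B, C, D
Layer 27-42: 16 each from A, C, D = 16*3 = 48 chips; eligible A, C, D

Pot 1: 104 chips, eligible: A, B, C, D
Pot 2: 48 chips, eligible: A, C, D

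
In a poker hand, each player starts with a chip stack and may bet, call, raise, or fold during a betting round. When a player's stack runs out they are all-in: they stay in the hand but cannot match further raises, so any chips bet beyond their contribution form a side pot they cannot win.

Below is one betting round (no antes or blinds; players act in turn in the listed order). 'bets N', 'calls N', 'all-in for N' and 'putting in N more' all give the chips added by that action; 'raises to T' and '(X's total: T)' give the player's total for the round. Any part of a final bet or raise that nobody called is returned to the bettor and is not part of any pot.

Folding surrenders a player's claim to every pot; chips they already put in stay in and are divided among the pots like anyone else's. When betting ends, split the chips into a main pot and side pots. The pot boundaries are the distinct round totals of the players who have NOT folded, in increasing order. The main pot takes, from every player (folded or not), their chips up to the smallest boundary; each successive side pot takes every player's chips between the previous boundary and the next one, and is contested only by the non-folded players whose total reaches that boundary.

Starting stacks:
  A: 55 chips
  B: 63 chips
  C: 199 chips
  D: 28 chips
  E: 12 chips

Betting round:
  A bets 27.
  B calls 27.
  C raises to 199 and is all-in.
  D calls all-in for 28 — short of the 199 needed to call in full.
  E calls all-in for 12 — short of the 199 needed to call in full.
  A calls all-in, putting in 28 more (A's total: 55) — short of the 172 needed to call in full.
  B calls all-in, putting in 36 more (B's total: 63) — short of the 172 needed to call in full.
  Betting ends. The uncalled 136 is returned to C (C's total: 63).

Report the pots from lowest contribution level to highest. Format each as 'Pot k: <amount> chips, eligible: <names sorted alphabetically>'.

Pot 1: 60 chips, eligible: A, B, C, D, E
Pot 2: 64 chips, eligible: A, B, C, D
Pot 3: 81 chips, eligible: A, B, C
Pot 4: 16 chips, eligible: B, C

Derivation:
Contributions (after 136 returned to C): A=55, B=63, C=63, D=28, E=12
Pot levels (distinct totals of non-folded players): 12, 28, 55, 63
Layer 1-12: 12 each from A, B, C, D, E = 12*5 = 60 chips; eligible A, B, C, D, E
Layer 13-28: 16 each from A, B, C, D = 16*4 = 64 chips; eligible A, B, C, D
Layer 29-55: 27 each from A, B, C = 27*3 = 81 chips; eligible A, B, C
Layer 56-63: 8 each from B, C = 8*2 = 16 chips; eligible B, C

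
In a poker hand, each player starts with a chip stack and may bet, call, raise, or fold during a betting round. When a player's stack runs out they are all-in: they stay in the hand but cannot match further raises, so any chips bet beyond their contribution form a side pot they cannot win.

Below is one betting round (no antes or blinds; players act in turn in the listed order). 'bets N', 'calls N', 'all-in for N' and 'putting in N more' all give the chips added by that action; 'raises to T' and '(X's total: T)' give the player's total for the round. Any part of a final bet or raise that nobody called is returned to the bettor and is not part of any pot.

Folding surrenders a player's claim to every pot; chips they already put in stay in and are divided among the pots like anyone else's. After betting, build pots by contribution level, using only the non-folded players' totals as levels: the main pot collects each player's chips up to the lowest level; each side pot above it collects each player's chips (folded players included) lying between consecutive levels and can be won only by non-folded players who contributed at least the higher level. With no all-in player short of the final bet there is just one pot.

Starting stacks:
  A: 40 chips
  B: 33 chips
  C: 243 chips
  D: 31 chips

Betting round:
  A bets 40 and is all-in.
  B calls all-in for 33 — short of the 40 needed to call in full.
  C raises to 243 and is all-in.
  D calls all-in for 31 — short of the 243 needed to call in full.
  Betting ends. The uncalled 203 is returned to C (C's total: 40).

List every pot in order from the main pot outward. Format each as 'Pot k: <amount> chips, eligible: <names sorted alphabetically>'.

Pot 1: 124 chips, eligible: A, B, C, D
Pot 2: 6 chips, eligible: A, B, C
Pot 3: 14 chips, eligible: A, C

Derivation:
Contributions (after 203 returned to C): A=40, B=33, C=40, D=31
Pot levels (distinct totals of non-folded players): 31, 33, 40
Layer 1-31: 31 each from A, B, C, D = 31*4 = 124 chips; eligible A, B, C, D
Layer 32-33: 2 each from A, B, C = 2*3 = 6 chips; eligible A, B, C
Layer 34-40: 7 each from A, C = 7*2 = 14 chips; eligible A, C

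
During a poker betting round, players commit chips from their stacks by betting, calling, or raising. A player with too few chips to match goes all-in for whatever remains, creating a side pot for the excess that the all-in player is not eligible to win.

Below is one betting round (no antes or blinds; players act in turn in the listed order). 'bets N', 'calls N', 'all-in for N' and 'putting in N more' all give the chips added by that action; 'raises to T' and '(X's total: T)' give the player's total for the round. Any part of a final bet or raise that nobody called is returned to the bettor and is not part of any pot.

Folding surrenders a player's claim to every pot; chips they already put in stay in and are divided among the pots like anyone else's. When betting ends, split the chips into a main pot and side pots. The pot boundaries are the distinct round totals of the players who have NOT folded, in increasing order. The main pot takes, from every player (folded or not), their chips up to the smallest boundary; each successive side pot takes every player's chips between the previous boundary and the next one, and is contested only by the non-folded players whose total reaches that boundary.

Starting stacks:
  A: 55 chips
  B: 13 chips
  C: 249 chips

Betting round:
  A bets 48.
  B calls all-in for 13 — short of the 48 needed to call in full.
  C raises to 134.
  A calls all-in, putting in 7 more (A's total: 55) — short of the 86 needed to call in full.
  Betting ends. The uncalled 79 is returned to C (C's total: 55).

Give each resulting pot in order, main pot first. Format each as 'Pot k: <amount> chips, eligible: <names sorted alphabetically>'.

Pot 1: 39 chips, eligible: A, B, C
Pot 2: 84 chips, eligible: A, C

Derivation:
Contributions (after 79 returned to C): A=55, B=13, C=55
Pot levels (distinct totals of non-folded players): 13, 55
Layer 1-13: 13 each from A, B, C = 13*3 = 39 chips; eligible A, B, C
Layer 14-55: 42 each from A, C = 42*2 = 84 chips; eligible A, C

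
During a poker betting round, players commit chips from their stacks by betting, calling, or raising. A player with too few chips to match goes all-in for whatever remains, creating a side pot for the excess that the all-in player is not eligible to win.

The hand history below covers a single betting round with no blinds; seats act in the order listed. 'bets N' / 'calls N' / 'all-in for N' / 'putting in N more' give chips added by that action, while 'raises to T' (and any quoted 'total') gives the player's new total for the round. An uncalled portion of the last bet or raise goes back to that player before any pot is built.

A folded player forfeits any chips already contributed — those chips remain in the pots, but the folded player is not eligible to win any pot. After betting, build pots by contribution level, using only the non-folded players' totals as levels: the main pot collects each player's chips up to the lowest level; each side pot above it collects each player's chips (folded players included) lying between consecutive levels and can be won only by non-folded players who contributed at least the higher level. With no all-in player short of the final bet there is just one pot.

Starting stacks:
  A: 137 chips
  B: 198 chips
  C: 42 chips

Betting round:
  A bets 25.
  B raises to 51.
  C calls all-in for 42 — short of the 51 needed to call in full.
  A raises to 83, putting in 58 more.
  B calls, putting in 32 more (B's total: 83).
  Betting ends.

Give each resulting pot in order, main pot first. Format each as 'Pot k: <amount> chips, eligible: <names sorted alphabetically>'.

Pot 1: 126 chips, eligible: A, B, C
Pot 2: 82 chips, eligible: A, B

Derivation:
Contributions: A=83, B=83, C=42
Pot levels (distinct totals of non-folded players): 42, 83
Layer 1-42: 42 each from A, B, C = 42*3 = 126 chips; eligible A, B, C
Layer 43-83: 41 each from A, B = 41*2 = 82 chips; eligible A, B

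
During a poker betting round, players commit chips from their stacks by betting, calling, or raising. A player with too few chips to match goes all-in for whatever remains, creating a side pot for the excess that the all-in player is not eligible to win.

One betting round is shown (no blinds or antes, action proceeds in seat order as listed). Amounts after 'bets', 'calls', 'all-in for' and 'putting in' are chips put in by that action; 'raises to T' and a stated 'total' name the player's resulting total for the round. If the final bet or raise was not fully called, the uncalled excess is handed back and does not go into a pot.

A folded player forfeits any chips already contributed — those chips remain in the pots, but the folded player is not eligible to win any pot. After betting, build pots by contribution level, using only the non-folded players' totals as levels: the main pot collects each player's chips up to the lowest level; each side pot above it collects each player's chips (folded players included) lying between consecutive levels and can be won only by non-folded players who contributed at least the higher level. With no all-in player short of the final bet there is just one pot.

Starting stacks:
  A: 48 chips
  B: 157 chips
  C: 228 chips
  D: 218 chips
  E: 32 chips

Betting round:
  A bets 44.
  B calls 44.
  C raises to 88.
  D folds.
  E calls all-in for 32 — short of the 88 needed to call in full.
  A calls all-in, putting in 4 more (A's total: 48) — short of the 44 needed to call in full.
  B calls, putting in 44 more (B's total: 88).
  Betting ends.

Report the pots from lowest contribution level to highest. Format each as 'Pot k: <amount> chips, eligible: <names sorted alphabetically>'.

Pot 1: 128 chips, eligible: A, B, C, E
Pot 2: 48 chips, eligible: A, B, C
Pot 3: 80 chips, eligible: B, C

Derivation:
Contributions: A=48, B=88, C=88, E=32
Folded: D
Pot levels (distinct totals of non-folded players): 32, 48, 88
Layer 1-32: 32 each from A, B, C, E = 32*4 = 128 chips; eligible A, B, C, E
Layer 33-48: 16 each from A, B, C = 16*3 = 48 chips; eligible A, B, C
Layer 49-88: 40 each from B, C = 40*2 = 80 chips; eligible B, C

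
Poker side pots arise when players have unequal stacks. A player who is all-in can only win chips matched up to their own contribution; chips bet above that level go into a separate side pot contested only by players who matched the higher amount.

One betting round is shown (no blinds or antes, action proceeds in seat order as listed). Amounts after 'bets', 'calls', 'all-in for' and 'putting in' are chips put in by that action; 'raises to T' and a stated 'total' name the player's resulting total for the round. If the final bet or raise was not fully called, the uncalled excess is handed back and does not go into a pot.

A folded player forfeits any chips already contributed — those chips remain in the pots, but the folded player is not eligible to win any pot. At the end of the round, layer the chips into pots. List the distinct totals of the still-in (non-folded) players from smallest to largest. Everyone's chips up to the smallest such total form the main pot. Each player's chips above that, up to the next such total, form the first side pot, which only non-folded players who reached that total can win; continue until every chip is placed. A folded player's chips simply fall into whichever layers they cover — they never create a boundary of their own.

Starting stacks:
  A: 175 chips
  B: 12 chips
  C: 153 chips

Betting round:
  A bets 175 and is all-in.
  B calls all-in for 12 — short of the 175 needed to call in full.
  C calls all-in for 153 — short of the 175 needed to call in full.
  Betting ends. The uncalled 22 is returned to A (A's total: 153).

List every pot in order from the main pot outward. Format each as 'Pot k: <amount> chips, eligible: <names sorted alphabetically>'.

Contributions (after 22 returned to A): A=153, B=12, C=153
Pot levels (distinct totals of non-folded players): 12, 153
Layer 1-12: 12 each from A, B, C = 12*3 = 36 chips; eligible A, B, C
Layer 13-153: 141 each from A, C = 141*2 = 282 chips; eligible A, C

Pot 1: 36 chips, eligible: A, B, C
Pot 2: 282 chips, eligible: A, C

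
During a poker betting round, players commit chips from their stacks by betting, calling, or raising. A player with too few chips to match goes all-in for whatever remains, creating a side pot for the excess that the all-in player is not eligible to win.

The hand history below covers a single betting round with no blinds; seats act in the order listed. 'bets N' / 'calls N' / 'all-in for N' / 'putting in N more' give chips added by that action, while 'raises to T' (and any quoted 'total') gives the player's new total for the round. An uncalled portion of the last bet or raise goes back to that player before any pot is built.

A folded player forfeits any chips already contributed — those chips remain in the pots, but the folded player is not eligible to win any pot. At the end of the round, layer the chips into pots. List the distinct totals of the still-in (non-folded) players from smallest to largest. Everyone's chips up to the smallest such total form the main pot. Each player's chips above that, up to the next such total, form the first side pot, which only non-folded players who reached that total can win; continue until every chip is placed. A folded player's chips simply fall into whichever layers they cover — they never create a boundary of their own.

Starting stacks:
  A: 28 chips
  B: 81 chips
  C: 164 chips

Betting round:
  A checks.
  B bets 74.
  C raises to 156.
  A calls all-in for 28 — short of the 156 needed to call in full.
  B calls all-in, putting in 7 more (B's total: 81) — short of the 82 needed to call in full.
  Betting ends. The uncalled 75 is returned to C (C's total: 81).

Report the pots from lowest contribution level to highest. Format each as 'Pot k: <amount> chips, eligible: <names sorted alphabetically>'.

Pot 1: 84 chips, eligible: A, B, C
Pot 2: 106 chips, eligible: B, C

Derivation:
Contributions (after 75 returned to C): A=28, B=81, C=81
Pot levels (distinct totals of non-folded players): 28, 81
Layer 1-28: 28 each from A, B, C = 28*3 = 84 chips; eligible A, B, C
Layer 29-81: 53 each from B, C = 53*2 = 106 chips; eligible B, C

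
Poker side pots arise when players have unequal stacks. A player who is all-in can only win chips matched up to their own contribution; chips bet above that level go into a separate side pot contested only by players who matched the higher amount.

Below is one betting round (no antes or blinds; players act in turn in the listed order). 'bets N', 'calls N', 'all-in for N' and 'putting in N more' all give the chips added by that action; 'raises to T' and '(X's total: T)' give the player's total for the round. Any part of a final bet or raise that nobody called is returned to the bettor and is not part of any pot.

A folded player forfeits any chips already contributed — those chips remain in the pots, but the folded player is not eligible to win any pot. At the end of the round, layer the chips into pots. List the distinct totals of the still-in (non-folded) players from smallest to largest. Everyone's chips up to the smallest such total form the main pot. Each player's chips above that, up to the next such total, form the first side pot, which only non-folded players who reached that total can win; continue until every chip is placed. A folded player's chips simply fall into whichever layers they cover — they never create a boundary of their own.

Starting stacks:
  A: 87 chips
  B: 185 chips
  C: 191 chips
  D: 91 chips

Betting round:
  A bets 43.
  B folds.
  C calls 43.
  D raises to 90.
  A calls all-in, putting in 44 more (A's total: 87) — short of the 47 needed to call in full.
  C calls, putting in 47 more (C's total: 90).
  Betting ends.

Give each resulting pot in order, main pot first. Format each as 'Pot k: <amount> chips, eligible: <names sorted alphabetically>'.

Contributions: A=87, C=90, D=90
Folded: B
Pot levels (distinct totals of non-folded players): 87, 90
Layer 1-87: 87 each from A, C, D = 87*3 = 261 chips; eligible A, C, D
Layer 88-90: 3 each from C, D = 3*2 = 6 chips; eligible C, D

Pot 1: 261 chips, eligible: A, C, D
Pot 2: 6 chips, eligible: C, D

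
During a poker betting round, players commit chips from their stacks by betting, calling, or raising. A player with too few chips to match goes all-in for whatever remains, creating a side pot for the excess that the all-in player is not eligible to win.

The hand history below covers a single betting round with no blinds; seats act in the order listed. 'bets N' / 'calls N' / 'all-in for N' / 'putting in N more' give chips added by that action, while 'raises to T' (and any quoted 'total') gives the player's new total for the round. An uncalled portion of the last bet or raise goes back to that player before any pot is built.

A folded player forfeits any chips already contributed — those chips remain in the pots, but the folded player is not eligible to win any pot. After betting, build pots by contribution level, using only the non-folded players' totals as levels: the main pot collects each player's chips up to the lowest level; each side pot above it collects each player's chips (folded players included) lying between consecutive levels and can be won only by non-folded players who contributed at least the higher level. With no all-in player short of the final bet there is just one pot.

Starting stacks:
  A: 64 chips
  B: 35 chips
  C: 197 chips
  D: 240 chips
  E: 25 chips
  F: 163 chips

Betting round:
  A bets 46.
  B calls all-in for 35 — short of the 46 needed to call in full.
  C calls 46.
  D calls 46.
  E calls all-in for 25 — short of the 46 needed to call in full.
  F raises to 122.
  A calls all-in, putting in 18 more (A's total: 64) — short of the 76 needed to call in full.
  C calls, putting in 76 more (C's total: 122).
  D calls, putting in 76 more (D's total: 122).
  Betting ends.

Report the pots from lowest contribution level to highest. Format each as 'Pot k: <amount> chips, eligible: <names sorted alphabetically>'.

Pot 1: 150 chips, eligible: A, B, C, D, E, F
Pot 2: 50 chips, eligible: A, B, C, D, F
Pot 3: 116 chips, eligible: A, C, D, F
Pot 4: 174 chips, eligible: C, D, F

Derivation:
Contributions: A=64, B=35, C=122, D=122, E=25, F=122
Pot levels (distinct totals of non-folded players): 25, 35, 64, 122
Layer 1-25: 25 each from A, B, C, D, E, F = 25*6 = 150 chips; eligible A, B, C, D, E, F
Layer 26-35: 10 each from A, B, C, D, F = 10*5 = 50 chips; eligible A, B, C, D, F
Layer 36-64: 29 each from A, C, D, F = 29*4 = 116 chips; eligible A, C, D, F
Layer 65-122: 58 each from C, D, F = 58*3 = 174 chips; eligible C, D, F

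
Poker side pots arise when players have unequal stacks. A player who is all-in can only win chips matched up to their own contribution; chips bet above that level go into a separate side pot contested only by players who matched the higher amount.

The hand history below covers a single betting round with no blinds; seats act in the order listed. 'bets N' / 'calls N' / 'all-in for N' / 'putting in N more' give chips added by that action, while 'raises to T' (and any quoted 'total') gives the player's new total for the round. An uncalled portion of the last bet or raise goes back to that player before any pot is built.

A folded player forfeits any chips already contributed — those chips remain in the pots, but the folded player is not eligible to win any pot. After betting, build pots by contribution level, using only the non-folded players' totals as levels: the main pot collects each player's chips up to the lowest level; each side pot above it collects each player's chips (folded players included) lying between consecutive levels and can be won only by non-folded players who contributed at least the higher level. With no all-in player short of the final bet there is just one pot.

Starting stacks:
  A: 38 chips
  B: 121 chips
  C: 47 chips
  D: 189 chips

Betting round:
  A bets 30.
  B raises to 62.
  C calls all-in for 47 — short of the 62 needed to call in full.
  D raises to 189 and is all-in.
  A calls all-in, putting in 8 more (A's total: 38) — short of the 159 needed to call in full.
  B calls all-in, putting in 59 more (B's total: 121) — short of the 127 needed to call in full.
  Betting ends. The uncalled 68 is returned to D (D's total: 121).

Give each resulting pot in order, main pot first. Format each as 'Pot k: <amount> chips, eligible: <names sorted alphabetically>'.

Contributions (after 68 returned to D): A=38, B=121, C=47, D=121
Pot levels (distinct totals of non-folded players): 38, 47, 121
Layer 1-38: 38 each from A, B, C, D = 38*4 = 152 chips; eligible A, B, C, D
Layer 39-47: 9 each from B, C, D = 9*3 = 27 chips; eligible B, C, D
Layer 48-121: 74 each from B, D = 74*2 = 148 chips; eligible B, D

Pot 1: 152 chips, eligible: A, B, C, D
Pot 2: 27 chips, eligible: B, C, D
Pot 3: 148 chips, eligible: B, D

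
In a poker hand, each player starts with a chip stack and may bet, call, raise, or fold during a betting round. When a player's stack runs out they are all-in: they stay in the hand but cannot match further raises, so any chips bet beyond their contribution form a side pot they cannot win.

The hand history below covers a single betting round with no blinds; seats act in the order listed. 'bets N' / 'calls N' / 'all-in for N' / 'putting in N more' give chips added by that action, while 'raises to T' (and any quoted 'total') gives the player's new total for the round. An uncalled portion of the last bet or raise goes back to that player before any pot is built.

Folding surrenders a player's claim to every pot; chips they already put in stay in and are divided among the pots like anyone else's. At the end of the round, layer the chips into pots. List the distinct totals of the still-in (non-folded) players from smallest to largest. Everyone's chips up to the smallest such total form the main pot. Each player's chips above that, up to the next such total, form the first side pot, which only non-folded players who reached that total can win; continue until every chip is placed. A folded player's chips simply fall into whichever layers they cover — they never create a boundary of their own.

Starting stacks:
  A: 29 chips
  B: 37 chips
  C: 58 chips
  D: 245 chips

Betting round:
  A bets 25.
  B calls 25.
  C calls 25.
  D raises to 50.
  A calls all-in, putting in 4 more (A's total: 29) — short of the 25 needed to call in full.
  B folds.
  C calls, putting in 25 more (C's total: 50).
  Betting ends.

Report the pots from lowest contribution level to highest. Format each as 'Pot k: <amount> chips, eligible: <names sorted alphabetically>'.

Contributions: A=29, B=25, C=50, D=50
Folded: B
Pot levels (distinct totals of non-folded players): 29, 50
Layer 1-29: A 29 + B 25 + C 29 + D 29 = 112 chips; eligible A, C, D
Layer 30-50: 21 each from C, D = 21*2 = 42 chips; eligible C, D

Pot 1: 112 chips, eligible: A, C, D
Pot 2: 42 chips, eligible: C, D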